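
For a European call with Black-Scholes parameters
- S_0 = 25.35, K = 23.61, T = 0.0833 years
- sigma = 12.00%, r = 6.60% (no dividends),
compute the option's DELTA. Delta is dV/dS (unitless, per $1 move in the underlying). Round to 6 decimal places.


Answer: Delta = 0.987099

Derivation:
d1 = 2.2291893640; d2 = 2.1945552767
phi(d1) = 0.0332539692; exp(-qT) = 1.0000000000; exp(-rT) = 0.9945172852
N(d1) = 0.9870993460
Delta = exp(-qT) * N(d1) = 1.0000000000 * 0.9870993460 = 0.987099


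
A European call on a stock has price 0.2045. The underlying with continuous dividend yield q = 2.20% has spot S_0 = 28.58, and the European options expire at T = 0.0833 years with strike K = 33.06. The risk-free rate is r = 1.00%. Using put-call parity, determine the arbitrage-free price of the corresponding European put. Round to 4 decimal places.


Answer: Put price = 4.7093

Derivation:
Put-call parity: C - P = S_0 * exp(-qT) - K * exp(-rT).
S_0 * exp(-qT) = 28.5800 * 0.99816908 = 28.52767225
K * exp(-rT) = 33.0600 * 0.99916735 = 33.03247249
P = C - S*exp(-qT) + K*exp(-rT)
P = 0.2045 - 28.52767225 + 33.03247249 = 4.7093


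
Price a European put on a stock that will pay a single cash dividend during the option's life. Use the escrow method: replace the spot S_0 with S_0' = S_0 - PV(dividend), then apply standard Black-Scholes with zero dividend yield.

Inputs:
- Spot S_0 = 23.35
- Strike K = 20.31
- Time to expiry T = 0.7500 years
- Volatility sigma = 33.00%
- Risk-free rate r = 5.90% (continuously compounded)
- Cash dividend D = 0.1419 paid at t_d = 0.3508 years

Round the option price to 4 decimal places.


PV(D) = D * exp(-r * t_d) = 0.1419 * 0.97951552 = 0.13899325
S_0' = S_0 - PV(D) = 23.3500 - 0.13899325 = 23.21100675
d1 = (ln(S_0'/K) + (r + sigma^2/2)*T) / (sigma*sqrt(T)) = 0.76490415
d2 = d1 - sigma*sqrt(T) = 0.47911576
exp(-rT) = 0.95671475
N(-d1) = 0.22216431; N(-d2) = 0.31592814
P = K * exp(-rT) * N(-d2) - S_0' * N(-d1) = 20.3100 * 0.95671475 * 0.31592814 - 23.21100675 * 0.22216431 = 0.9821

Answer: Price = 0.9821


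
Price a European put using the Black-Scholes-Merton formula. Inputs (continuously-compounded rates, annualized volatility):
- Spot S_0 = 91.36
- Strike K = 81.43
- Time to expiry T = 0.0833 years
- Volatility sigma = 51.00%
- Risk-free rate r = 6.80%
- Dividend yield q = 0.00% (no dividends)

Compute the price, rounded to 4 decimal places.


Answer: Price = 1.4660

Derivation:
d1 = (ln(S/K) + (r - q + 0.5*sigma^2) * T) / (sigma * sqrt(T)) = 0.89379171
d2 = d1 - sigma * sqrt(T) = 0.74659684
exp(-rT) = 0.99435161; exp(-qT) = 1.00000000
P = K * exp(-rT) * N(-d2) - S_0 * exp(-qT) * N(-d1)
N(-d1) = 0.18571667; N(-d2) = 0.22765348
P = 81.4300 * 0.99435161 * 0.22765348 - 91.3600 * 1.00000000 * 0.18571667 = 1.4660


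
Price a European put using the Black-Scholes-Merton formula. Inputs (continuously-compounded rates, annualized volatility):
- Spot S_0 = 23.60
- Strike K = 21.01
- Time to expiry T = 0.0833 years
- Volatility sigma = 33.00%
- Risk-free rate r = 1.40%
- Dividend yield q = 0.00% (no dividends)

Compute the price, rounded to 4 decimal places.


d1 = (ln(S/K) + (r - q + 0.5*sigma^2) * T) / (sigma * sqrt(T)) = 1.28039997
d2 = d1 - sigma * sqrt(T) = 1.18515623
exp(-rT) = 0.99883448; exp(-qT) = 1.00000000
P = K * exp(-rT) * N(-d2) - S_0 * exp(-qT) * N(-d1)
N(-d1) = 0.10020225; N(-d2) = 0.11797784
P = 21.0100 * 0.99883448 * 0.11797784 - 23.6000 * 1.00000000 * 0.10020225 = 0.1111

Answer: Price = 0.1111


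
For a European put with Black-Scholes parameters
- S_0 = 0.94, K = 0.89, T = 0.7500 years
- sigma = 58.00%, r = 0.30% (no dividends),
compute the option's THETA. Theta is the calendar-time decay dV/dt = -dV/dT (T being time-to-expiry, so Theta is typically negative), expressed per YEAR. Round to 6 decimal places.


d1 = 0.3644442198; d2 = -0.1378505143
phi(d1) = 0.3733091703; exp(-qT) = 1.0000000000; exp(-rT) = 0.9977525294
Theta = -S*exp(-qT)*phi(d1)*sigma/(2*sqrt(T)) + r*K*exp(-rT)*N(-d2) - q*S*exp(-qT)*N(-d1)
N(-d1) = 0.3577631599; N(-d2) = 0.5548207196; sqrt(T) = 0.8660254038
Term 1 = -0.9400 * 1.0000000000 * 0.3733091703 * 0.5800 / (2 * 0.8660254038) = -0.1175070378
Term 2 = 0.0030 * 0.8900 * 0.9977525294 * 0.5548207196 = 0.0014780420
Term 3 = 0 (no dividend yield, q = 0)
Theta = -0.1175070378 + (0.0014780420) + (0.0000000000) = -0.116029

Answer: Theta = -0.116029


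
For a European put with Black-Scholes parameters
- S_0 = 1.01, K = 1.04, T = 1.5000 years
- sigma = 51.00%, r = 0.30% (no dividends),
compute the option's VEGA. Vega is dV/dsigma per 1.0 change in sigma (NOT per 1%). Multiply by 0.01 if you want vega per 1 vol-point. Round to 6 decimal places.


Answer: Vega = 0.475482

Derivation:
d1 = 0.2726532119; d2 = -0.3519666725
phi(d1) = 0.3843858473; exp(-qT) = 1.0000000000; exp(-rT) = 0.9955101098
Vega = S * exp(-qT) * phi(d1) * sqrt(T) = 1.0100 * 1.0000000000 * 0.3843858473 * 1.2247448714 = 0.475482


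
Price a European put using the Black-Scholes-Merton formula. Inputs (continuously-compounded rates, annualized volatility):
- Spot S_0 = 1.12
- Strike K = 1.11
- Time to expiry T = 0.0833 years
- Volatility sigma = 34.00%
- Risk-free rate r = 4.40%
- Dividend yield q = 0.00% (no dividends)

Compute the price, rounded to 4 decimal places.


d1 = (ln(S/K) + (r - q + 0.5*sigma^2) * T) / (sigma * sqrt(T)) = 0.17781132
d2 = d1 - sigma * sqrt(T) = 0.07968141
exp(-rT) = 0.99634151; exp(-qT) = 1.00000000
P = K * exp(-rT) * N(-d2) - S_0 * exp(-qT) * N(-d1)
N(-d1) = 0.42943558; N(-d2) = 0.46824532
P = 1.1100 * 0.99634151 * 0.46824532 - 1.1200 * 1.00000000 * 0.42943558 = 0.0369

Answer: Price = 0.0369


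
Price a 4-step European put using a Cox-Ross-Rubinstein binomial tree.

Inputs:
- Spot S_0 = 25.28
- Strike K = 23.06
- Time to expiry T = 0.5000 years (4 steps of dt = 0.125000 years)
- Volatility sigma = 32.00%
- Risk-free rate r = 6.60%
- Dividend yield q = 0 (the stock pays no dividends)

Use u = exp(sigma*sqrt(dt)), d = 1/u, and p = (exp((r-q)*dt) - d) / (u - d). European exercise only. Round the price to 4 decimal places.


dt = T/N = 0.125000
u = exp(sigma*sqrt(dt)) = 1.119785; d = 1/u = 0.893028
p = (exp((r-q)*dt) - d) / (u - d) = 0.508279
Discount per step: exp(-r*dt) = 0.991784
Stock lattice S(k, i) with i counting down-moves:
  k=0: S(0,0) = 25.2800
  k=1: S(1,0) = 28.3082; S(1,1) = 22.5758
  k=2: S(2,0) = 31.6991; S(2,1) = 25.2800; S(2,2) = 20.1608
  k=3: S(3,0) = 35.4962; S(3,1) = 28.3082; S(3,2) = 22.5758; S(3,3) = 18.0042
  k=4: S(4,0) = 39.7481; S(4,1) = 31.6991; S(4,2) = 25.2800; S(4,3) = 20.1608; S(4,4) = 16.0782
Terminal payoffs V(N, i) = max(K - S_T, 0):
  V(4,0) = 0.000000; V(4,1) = 0.000000; V(4,2) = 0.000000; V(4,3) = 2.899215; V(4,4) = 6.981785
Backward induction: V(k, i) = exp(-r*dt) * [p * V(k+1, i) + (1-p) * V(k+1, i+1)].
  V(3,0) = exp(-r*dt) * [p*0.000000 + (1-p)*0.000000] = 0.000000
  V(3,1) = exp(-r*dt) * [p*0.000000 + (1-p)*0.000000] = 0.000000
  V(3,2) = exp(-r*dt) * [p*0.000000 + (1-p)*2.899215] = 1.413892
  V(3,3) = exp(-r*dt) * [p*2.899215 + (1-p)*6.981785] = 4.866387
  V(2,0) = exp(-r*dt) * [p*0.000000 + (1-p)*0.000000] = 0.000000
  V(2,1) = exp(-r*dt) * [p*0.000000 + (1-p)*1.413892] = 0.689529
  V(2,2) = exp(-r*dt) * [p*1.413892 + (1-p)*4.866387] = 3.085992
  V(1,0) = exp(-r*dt) * [p*0.000000 + (1-p)*0.689529] = 0.336270
  V(1,1) = exp(-r*dt) * [p*0.689529 + (1-p)*3.085992] = 1.852573
  V(0,0) = exp(-r*dt) * [p*0.336270 + (1-p)*1.852573] = 1.072980

Answer: Price = V(0,0) = 1.0730


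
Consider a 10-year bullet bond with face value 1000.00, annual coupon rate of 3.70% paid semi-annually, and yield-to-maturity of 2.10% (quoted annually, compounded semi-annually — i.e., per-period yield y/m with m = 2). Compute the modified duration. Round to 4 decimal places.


Coupon per period c = face * coupon_rate / m = 18.500000
Periods per year m = 2; per-period yield y/m = 0.010500
Number of cashflows N = 20
Cashflows (t years, CF_t, discount factor 1/(1+y/m)^(m*t), PV):
  t = 0.5000: CF_t = 18.500000, DF = 0.989609, PV = 18.307768
  t = 1.0000: CF_t = 18.500000, DF = 0.979326, PV = 18.117534
  t = 1.5000: CF_t = 18.500000, DF = 0.969150, PV = 17.929277
  t = 2.0000: CF_t = 18.500000, DF = 0.959080, PV = 17.742976
  t = 2.5000: CF_t = 18.500000, DF = 0.949114, PV = 17.558610
  t = 3.0000: CF_t = 18.500000, DF = 0.939252, PV = 17.376161
  t = 3.5000: CF_t = 18.500000, DF = 0.929492, PV = 17.195607
  t = 4.0000: CF_t = 18.500000, DF = 0.919834, PV = 17.016929
  t = 4.5000: CF_t = 18.500000, DF = 0.910276, PV = 16.840108
  t = 5.0000: CF_t = 18.500000, DF = 0.900818, PV = 16.665124
  t = 5.5000: CF_t = 18.500000, DF = 0.891457, PV = 16.491958
  t = 6.0000: CF_t = 18.500000, DF = 0.882194, PV = 16.320592
  t = 6.5000: CF_t = 18.500000, DF = 0.873027, PV = 16.151007
  t = 7.0000: CF_t = 18.500000, DF = 0.863956, PV = 15.983183
  t = 7.5000: CF_t = 18.500000, DF = 0.854979, PV = 15.817104
  t = 8.0000: CF_t = 18.500000, DF = 0.846095, PV = 15.652750
  t = 8.5000: CF_t = 18.500000, DF = 0.837303, PV = 15.490104
  t = 9.0000: CF_t = 18.500000, DF = 0.828603, PV = 15.329148
  t = 9.5000: CF_t = 18.500000, DF = 0.819993, PV = 15.169864
  t = 10.0000: CF_t = 1018.500000, DF = 0.811472, PV = 826.484430
Price P = sum_t PV_t = 1143.640233
First compute Macaulay numerator sum_t t * PV_t:
  t * PV_t at t = 0.5000: 9.153884
  t * PV_t at t = 1.0000: 18.117534
  t * PV_t at t = 1.5000: 26.893915
  t * PV_t at t = 2.0000: 35.485951
  t * PV_t at t = 2.5000: 43.896526
  t * PV_t at t = 3.0000: 52.128482
  t * PV_t at t = 3.5000: 60.184623
  t * PV_t at t = 4.0000: 68.067716
  t * PV_t at t = 4.5000: 75.780485
  t * PV_t at t = 5.0000: 83.325620
  t * PV_t at t = 5.5000: 90.705771
  t * PV_t at t = 6.0000: 97.923553
  t * PV_t at t = 6.5000: 104.981543
  t * PV_t at t = 7.0000: 111.882283
  t * PV_t at t = 7.5000: 118.628277
  t * PV_t at t = 8.0000: 125.221998
  t * PV_t at t = 8.5000: 131.665881
  t * PV_t at t = 9.0000: 137.962329
  t * PV_t at t = 9.5000: 144.113709
  t * PV_t at t = 10.0000: 8264.844299
Macaulay duration D = 9800.964381 / 1143.640233 = 8.569972
Modified duration = D / (1 + y/m) = 8.569972 / (1 + 0.010500) = 8.480922

Answer: Modified duration = 8.4809


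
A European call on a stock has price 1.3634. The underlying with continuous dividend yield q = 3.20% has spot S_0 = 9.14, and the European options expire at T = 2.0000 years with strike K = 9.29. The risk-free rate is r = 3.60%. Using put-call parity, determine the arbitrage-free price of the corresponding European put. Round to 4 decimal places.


Answer: Put price = 1.4347

Derivation:
Put-call parity: C - P = S_0 * exp(-qT) - K * exp(-rT).
S_0 * exp(-qT) = 9.1400 * 0.93800500 = 8.57336570
K * exp(-rT) = 9.2900 * 0.93053090 = 8.64463202
P = C - S*exp(-qT) + K*exp(-rT)
P = 1.3634 - 8.57336570 + 8.64463202 = 1.4347


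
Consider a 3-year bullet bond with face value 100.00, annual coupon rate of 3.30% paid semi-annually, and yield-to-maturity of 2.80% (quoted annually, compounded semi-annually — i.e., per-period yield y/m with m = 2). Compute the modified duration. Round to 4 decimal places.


Coupon per period c = face * coupon_rate / m = 1.650000
Periods per year m = 2; per-period yield y/m = 0.014000
Number of cashflows N = 6
Cashflows (t years, CF_t, discount factor 1/(1+y/m)^(m*t), PV):
  t = 0.5000: CF_t = 1.650000, DF = 0.986193, PV = 1.627219
  t = 1.0000: CF_t = 1.650000, DF = 0.972577, PV = 1.604752
  t = 1.5000: CF_t = 1.650000, DF = 0.959149, PV = 1.582596
  t = 2.0000: CF_t = 1.650000, DF = 0.945906, PV = 1.560746
  t = 2.5000: CF_t = 1.650000, DF = 0.932847, PV = 1.539197
  t = 3.0000: CF_t = 101.650000, DF = 0.919967, PV = 93.514650
Price P = sum_t PV_t = 101.429160
First compute Macaulay numerator sum_t t * PV_t:
  t * PV_t at t = 0.5000: 0.813609
  t * PV_t at t = 1.0000: 1.604752
  t * PV_t at t = 1.5000: 2.373894
  t * PV_t at t = 2.0000: 3.121491
  t * PV_t at t = 2.5000: 3.847992
  t * PV_t at t = 3.0000: 280.543950
Macaulay duration D = 292.305689 / 101.429160 = 2.881870
Modified duration = D / (1 + y/m) = 2.881870 / (1 + 0.014000) = 2.842081

Answer: Modified duration = 2.8421


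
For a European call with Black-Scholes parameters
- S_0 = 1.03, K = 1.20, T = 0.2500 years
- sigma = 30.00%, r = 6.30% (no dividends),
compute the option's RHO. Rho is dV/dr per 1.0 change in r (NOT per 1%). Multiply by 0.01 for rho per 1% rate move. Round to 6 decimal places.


d1 = -0.8384183637; d2 = -0.9884183637
phi(d1) = 0.2807161649; exp(-qT) = 1.0000000000; exp(-rT) = 0.9843733826
N(d2) = 0.1614738988
Rho = K*T*exp(-rT)*N(d2) = 1.2000 * 0.2500 * 0.9843733826 * 0.1614738988 = 0.047685

Answer: Rho = 0.047685


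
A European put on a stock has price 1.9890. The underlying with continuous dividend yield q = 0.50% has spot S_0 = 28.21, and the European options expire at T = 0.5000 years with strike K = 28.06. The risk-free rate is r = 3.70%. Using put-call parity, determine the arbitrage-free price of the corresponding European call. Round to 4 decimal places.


Put-call parity: C - P = S_0 * exp(-qT) - K * exp(-rT).
S_0 * exp(-qT) = 28.2100 * 0.99750312 = 28.13956308
K * exp(-rT) = 28.0600 * 0.98167007 = 27.54566229
C = P + S*exp(-qT) - K*exp(-rT)
C = 1.9890 + 28.13956308 - 27.54566229 = 2.5829

Answer: Call price = 2.5829


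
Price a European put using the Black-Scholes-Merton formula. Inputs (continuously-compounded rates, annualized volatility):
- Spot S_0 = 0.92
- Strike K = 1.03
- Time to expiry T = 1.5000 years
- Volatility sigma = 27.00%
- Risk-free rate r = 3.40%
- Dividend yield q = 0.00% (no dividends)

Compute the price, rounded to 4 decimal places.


Answer: Price = 0.1562

Derivation:
d1 = (ln(S/K) + (r - q + 0.5*sigma^2) * T) / (sigma * sqrt(T)) = -0.02197105
d2 = d1 - sigma * sqrt(T) = -0.35265216
exp(-rT) = 0.95027867; exp(-qT) = 1.00000000
P = K * exp(-rT) * N(-d2) - S_0 * exp(-qT) * N(-d1)
N(-d1) = 0.50876448; N(-d2) = 0.63782539
P = 1.0300 * 0.95027867 * 0.63782539 - 0.9200 * 1.00000000 * 0.50876448 = 0.1562


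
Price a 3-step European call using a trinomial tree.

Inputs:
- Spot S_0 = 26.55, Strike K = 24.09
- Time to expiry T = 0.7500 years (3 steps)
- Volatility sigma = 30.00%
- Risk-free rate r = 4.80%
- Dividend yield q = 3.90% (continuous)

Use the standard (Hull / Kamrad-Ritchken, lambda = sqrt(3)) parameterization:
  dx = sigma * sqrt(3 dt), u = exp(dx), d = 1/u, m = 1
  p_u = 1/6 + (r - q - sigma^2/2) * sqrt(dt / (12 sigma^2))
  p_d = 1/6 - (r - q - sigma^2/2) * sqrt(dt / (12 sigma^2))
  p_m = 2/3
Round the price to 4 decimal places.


Answer: Price = V(0,0) = 4.0652

Derivation:
dt = T/N = 0.250000; dx = sigma*sqrt(3*dt) = 0.259808
u = exp(dx) = 1.296681; d = 1/u = 0.771200
p_u = 0.149346, p_m = 0.666667, p_d = 0.183987
Discount per step: exp(-r*dt) = 0.988072
Stock lattice S(k, j) with j the centered position index:
  k=0: S(0,+0) = 26.5500
  k=1: S(1,-1) = 20.4754; S(1,+0) = 26.5500; S(1,+1) = 34.4269
  k=2: S(2,-2) = 15.7906; S(2,-1) = 20.4754; S(2,+0) = 26.5500; S(2,+1) = 34.4269; S(2,+2) = 44.6407
  k=3: S(3,-3) = 12.1777; S(3,-2) = 15.7906; S(3,-1) = 20.4754; S(3,+0) = 26.5500; S(3,+1) = 34.4269; S(3,+2) = 44.6407; S(3,+3) = 57.8847
Terminal payoffs V(N, j) = max(S_T - K, 0):
  V(3,-3) = 0.000000; V(3,-2) = 0.000000; V(3,-1) = 0.000000; V(3,+0) = 2.460000; V(3,+1) = 10.336870; V(3,+2) = 20.550655; V(3,+3) = 33.794672
Backward induction: V(k, j) = exp(-r*dt) * [p_u * V(k+1, j+1) + p_m * V(k+1, j) + p_d * V(k+1, j-1)]
  V(2,-2) = exp(-r*dt) * [p_u*0.000000 + p_m*0.000000 + p_d*0.000000] = 0.000000
  V(2,-1) = exp(-r*dt) * [p_u*2.460000 + p_m*0.000000 + p_d*0.000000] = 0.363009
  V(2,+0) = exp(-r*dt) * [p_u*10.336870 + p_m*2.460000 + p_d*0.000000] = 3.145795
  V(2,+1) = exp(-r*dt) * [p_u*20.550655 + p_m*10.336870 + p_d*2.460000] = 10.288807
  V(2,+2) = exp(-r*dt) * [p_u*33.794672 + p_m*20.550655 + p_d*10.336870] = 20.403081
  V(1,-1) = exp(-r*dt) * [p_u*3.145795 + p_m*0.363009 + p_d*0.000000] = 0.703328
  V(1,+0) = exp(-r*dt) * [p_u*10.288807 + p_m*3.145795 + p_d*0.363009] = 3.656438
  V(1,+1) = exp(-r*dt) * [p_u*20.403081 + p_m*10.288807 + p_d*3.145795] = 10.360043
  V(0,+0) = exp(-r*dt) * [p_u*10.360043 + p_m*3.656438 + p_d*0.703328] = 4.065185


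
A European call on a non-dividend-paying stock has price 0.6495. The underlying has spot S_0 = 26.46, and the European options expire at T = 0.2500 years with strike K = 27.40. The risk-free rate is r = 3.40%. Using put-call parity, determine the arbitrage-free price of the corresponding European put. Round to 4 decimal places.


Put-call parity: C - P = S_0 * exp(-qT) - K * exp(-rT).
S_0 * exp(-qT) = 26.4600 * 1.00000000 = 26.46000000
K * exp(-rT) = 27.4000 * 0.99153602 = 27.16808703
P = C - S*exp(-qT) + K*exp(-rT)
P = 0.6495 - 26.46000000 + 27.16808703 = 1.3576

Answer: Put price = 1.3576


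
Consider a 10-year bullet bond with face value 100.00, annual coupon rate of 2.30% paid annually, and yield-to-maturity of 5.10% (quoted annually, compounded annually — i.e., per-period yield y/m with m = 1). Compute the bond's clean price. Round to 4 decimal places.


Answer: Price = 78.4838

Derivation:
Coupon per period c = face * coupon_rate / m = 2.300000
Periods per year m = 1; per-period yield y/m = 0.051000
Number of cashflows N = 10
Cashflows (t years, CF_t, discount factor 1/(1+y/m)^(m*t), PV):
  t = 1.0000: CF_t = 2.300000, DF = 0.951475, PV = 2.188392
  t = 2.0000: CF_t = 2.300000, DF = 0.905304, PV = 2.082200
  t = 3.0000: CF_t = 2.300000, DF = 0.861374, PV = 1.981161
  t = 4.0000: CF_t = 2.300000, DF = 0.819576, PV = 1.885024
  t = 5.0000: CF_t = 2.300000, DF = 0.779806, PV = 1.793553
  t = 6.0000: CF_t = 2.300000, DF = 0.741965, PV = 1.706521
  t = 7.0000: CF_t = 2.300000, DF = 0.705961, PV = 1.623711
  t = 8.0000: CF_t = 2.300000, DF = 0.671705, PV = 1.544920
  t = 9.0000: CF_t = 2.300000, DF = 0.639110, PV = 1.469953
  t = 10.0000: CF_t = 102.300000, DF = 0.608097, PV = 62.208320
Price P = sum_t PV_t = 78.483755


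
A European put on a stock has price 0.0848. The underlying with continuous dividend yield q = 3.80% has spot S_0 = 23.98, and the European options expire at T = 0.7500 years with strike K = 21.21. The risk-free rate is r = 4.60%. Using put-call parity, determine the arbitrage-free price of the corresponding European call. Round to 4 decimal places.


Put-call parity: C - P = S_0 * exp(-qT) - K * exp(-rT).
S_0 * exp(-qT) = 23.9800 * 0.97190229 = 23.30621701
K * exp(-rT) = 21.2100 * 0.96608834 = 20.49073368
C = P + S*exp(-qT) - K*exp(-rT)
C = 0.0848 + 23.30621701 - 20.49073368 = 2.9003

Answer: Call price = 2.9003


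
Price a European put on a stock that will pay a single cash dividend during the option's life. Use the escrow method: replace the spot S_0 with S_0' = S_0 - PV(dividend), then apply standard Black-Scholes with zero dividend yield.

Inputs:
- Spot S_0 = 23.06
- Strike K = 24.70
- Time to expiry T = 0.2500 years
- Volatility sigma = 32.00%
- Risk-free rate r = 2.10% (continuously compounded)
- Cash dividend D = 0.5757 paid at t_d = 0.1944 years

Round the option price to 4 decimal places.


Answer: Price = 2.7661

Derivation:
PV(D) = D * exp(-r * t_d) = 0.5757 * 0.99592592 = 0.57335455
S_0' = S_0 - PV(D) = 23.0600 - 0.57335455 = 22.48664545
d1 = (ln(S_0'/K) + (r + sigma^2/2)*T) / (sigma*sqrt(T)) = -0.47394779
d2 = d1 - sigma*sqrt(T) = -0.63394779
exp(-rT) = 0.99476376
N(-d1) = 0.68223143; N(-d2) = 0.73694255
P = K * exp(-rT) * N(-d2) - S_0' * N(-d1) = 24.7000 * 0.99476376 * 0.73694255 - 22.48664545 * 0.68223143 = 2.7661


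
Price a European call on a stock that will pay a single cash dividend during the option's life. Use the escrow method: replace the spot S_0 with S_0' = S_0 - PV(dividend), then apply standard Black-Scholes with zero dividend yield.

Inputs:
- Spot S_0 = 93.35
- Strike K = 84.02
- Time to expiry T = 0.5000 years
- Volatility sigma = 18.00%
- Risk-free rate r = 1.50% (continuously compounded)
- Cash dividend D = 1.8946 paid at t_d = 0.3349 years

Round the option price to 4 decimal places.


Answer: Price = 9.5905

Derivation:
PV(D) = D * exp(-r * t_d) = 1.8946 * 0.99498910 = 1.88510634
S_0' = S_0 - PV(D) = 93.3500 - 1.88510634 = 91.46489366
d1 = (ln(S_0'/K) + (r + sigma^2/2)*T) / (sigma*sqrt(T)) = 0.78960538
d2 = d1 - sigma*sqrt(T) = 0.66232616
exp(-rT) = 0.99252805
N(d1) = 0.78512087; N(d2) = 0.74611889
C = S_0' * N(d1) - K * exp(-rT) * N(d2) = 91.46489366 * 0.78512087 - 84.0200 * 0.99252805 * 0.74611889 = 9.5905


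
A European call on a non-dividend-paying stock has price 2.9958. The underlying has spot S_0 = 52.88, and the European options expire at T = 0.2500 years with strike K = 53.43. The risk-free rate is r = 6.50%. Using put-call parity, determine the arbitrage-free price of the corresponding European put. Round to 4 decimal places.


Put-call parity: C - P = S_0 * exp(-qT) - K * exp(-rT).
S_0 * exp(-qT) = 52.8800 * 1.00000000 = 52.88000000
K * exp(-rT) = 53.4300 * 0.98388132 = 52.56877887
P = C - S*exp(-qT) + K*exp(-rT)
P = 2.9958 - 52.88000000 + 52.56877887 = 2.6846

Answer: Put price = 2.6846


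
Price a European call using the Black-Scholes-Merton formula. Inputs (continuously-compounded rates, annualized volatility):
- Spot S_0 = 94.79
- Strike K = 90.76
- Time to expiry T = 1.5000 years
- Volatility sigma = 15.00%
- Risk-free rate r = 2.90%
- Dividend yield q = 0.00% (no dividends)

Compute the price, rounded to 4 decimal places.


Answer: Price = 11.3237

Derivation:
d1 = (ln(S/K) + (r - q + 0.5*sigma^2) * T) / (sigma * sqrt(T)) = 0.56512591
d2 = d1 - sigma * sqrt(T) = 0.38141418
exp(-rT) = 0.95743255; exp(-qT) = 1.00000000
C = S_0 * exp(-qT) * N(d1) - K * exp(-rT) * N(d2)
N(d1) = 0.71400594; N(d2) = 0.64855203
C = 94.7900 * 1.00000000 * 0.71400594 - 90.7600 * 0.95743255 * 0.64855203 = 11.3237


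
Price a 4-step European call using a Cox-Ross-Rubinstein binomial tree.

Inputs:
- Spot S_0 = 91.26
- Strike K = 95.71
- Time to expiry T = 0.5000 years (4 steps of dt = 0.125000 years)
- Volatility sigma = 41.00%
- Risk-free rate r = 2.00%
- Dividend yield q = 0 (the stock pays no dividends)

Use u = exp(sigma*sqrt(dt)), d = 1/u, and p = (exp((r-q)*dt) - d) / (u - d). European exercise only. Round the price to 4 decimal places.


Answer: Price = V(0,0) = 9.0978

Derivation:
dt = T/N = 0.125000
u = exp(sigma*sqrt(dt)) = 1.155990; d = 1/u = 0.865060
p = (exp((r-q)*dt) - d) / (u - d) = 0.472428
Discount per step: exp(-r*dt) = 0.997503
Stock lattice S(k, i) with i counting down-moves:
  k=0: S(0,0) = 91.2600
  k=1: S(1,0) = 105.4956; S(1,1) = 78.9453
  k=2: S(2,0) = 121.9519; S(2,1) = 91.2600; S(2,2) = 68.2924
  k=3: S(3,0) = 140.9751; S(3,1) = 105.4956; S(3,2) = 78.9453; S(3,3) = 59.0770
  k=4: S(4,0) = 162.9658; S(4,1) = 121.9519; S(4,2) = 91.2600; S(4,3) = 68.2924; S(4,4) = 51.1051
Terminal payoffs V(N, i) = max(S_T - K, 0):
  V(4,0) = 67.255763; V(4,1) = 26.241857; V(4,2) = 0.000000; V(4,3) = 0.000000; V(4,4) = 0.000000
Backward induction: V(k, i) = exp(-r*dt) * [p * V(k+1, i) + (1-p) * V(k+1, i+1)].
  V(3,0) = exp(-r*dt) * [p*67.255763 + (1-p)*26.241857] = 45.504071
  V(3,1) = exp(-r*dt) * [p*26.241857 + (1-p)*0.000000] = 12.366433
  V(3,2) = exp(-r*dt) * [p*0.000000 + (1-p)*0.000000] = 0.000000
  V(3,3) = exp(-r*dt) * [p*0.000000 + (1-p)*0.000000] = 0.000000
  V(2,0) = exp(-r*dt) * [p*45.504071 + (1-p)*12.366433] = 27.951614
  V(2,1) = exp(-r*dt) * [p*12.366433 + (1-p)*0.000000] = 5.827662
  V(2,2) = exp(-r*dt) * [p*0.000000 + (1-p)*0.000000] = 0.000000
  V(1,0) = exp(-r*dt) * [p*27.951614 + (1-p)*5.827662] = 16.238987
  V(1,1) = exp(-r*dt) * [p*5.827662 + (1-p)*0.000000] = 2.746276
  V(0,0) = exp(-r*dt) * [p*16.238987 + (1-p)*2.746276] = 9.097837


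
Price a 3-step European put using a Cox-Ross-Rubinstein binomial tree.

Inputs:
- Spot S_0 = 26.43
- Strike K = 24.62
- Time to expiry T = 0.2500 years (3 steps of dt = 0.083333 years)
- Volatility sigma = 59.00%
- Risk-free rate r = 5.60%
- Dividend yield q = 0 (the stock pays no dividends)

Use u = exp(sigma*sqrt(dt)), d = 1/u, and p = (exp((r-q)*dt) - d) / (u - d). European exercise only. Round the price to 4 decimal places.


Answer: Price = V(0,0) = 2.1858

Derivation:
dt = T/N = 0.083333
u = exp(sigma*sqrt(dt)) = 1.185682; d = 1/u = 0.843396
p = (exp((r-q)*dt) - d) / (u - d) = 0.471189
Discount per step: exp(-r*dt) = 0.995344
Stock lattice S(k, i) with i counting down-moves:
  k=0: S(0,0) = 26.4300
  k=1: S(1,0) = 31.3376; S(1,1) = 22.2910
  k=2: S(2,0) = 37.1564; S(2,1) = 26.4300; S(2,2) = 18.8001
  k=3: S(3,0) = 44.0557; S(3,1) = 31.3376; S(3,2) = 22.2910; S(3,3) = 15.8559
Terminal payoffs V(N, i) = max(K - S_T, 0):
  V(3,0) = 0.000000; V(3,1) = 0.000000; V(3,2) = 2.329036; V(3,3) = 8.764051
Backward induction: V(k, i) = exp(-r*dt) * [p * V(k+1, i) + (1-p) * V(k+1, i+1)].
  V(2,0) = exp(-r*dt) * [p*0.000000 + (1-p)*0.000000] = 0.000000
  V(2,1) = exp(-r*dt) * [p*0.000000 + (1-p)*2.329036] = 1.225886
  V(2,2) = exp(-r*dt) * [p*2.329036 + (1-p)*8.764051] = 5.705258
  V(1,0) = exp(-r*dt) * [p*0.000000 + (1-p)*1.225886] = 0.645244
  V(1,1) = exp(-r*dt) * [p*1.225886 + (1-p)*5.705258] = 3.577893
  V(0,0) = exp(-r*dt) * [p*0.645244 + (1-p)*3.577893] = 2.185837


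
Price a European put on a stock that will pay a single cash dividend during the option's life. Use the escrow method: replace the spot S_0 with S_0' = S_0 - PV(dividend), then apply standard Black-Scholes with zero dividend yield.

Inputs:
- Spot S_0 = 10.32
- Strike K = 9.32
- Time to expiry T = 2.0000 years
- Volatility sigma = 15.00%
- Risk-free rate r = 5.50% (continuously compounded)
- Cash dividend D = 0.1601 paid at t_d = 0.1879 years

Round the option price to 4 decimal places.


PV(D) = D * exp(-r * t_d) = 0.1601 * 0.98971872 = 0.15845397
S_0' = S_0 - PV(D) = 10.3200 - 0.15845397 = 10.16154603
d1 = (ln(S_0'/K) + (r + sigma^2/2)*T) / (sigma*sqrt(T)) = 1.03213063
d2 = d1 - sigma*sqrt(T) = 0.81999860
exp(-rT) = 0.89583414
N(-d1) = 0.15100546; N(-d2) = 0.20610845
P = K * exp(-rT) * N(-d2) - S_0' * N(-d1) = 9.3200 * 0.89583414 * 0.20610845 - 10.16154603 * 0.15100546 = 0.1864

Answer: Price = 0.1864


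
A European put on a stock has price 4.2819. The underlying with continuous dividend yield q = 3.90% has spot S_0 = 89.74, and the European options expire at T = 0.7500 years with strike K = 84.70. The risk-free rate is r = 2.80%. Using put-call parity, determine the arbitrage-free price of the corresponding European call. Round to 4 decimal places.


Put-call parity: C - P = S_0 * exp(-qT) - K * exp(-rT).
S_0 * exp(-qT) = 89.7400 * 0.97117364 = 87.15312252
K * exp(-rT) = 84.7000 * 0.97921896 = 82.93984630
C = P + S*exp(-qT) - K*exp(-rT)
C = 4.2819 + 87.15312252 - 82.93984630 = 8.4952

Answer: Call price = 8.4952


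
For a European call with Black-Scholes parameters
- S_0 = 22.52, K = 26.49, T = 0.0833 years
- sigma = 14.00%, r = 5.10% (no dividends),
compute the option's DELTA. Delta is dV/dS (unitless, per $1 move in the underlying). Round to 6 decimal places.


Answer: Delta = 0.000050

Derivation:
d1 = -3.8929160541; d2 = -3.9333224893
phi(d1) = 0.0002042152; exp(-qT) = 1.0000000000; exp(-rT) = 0.9957607113
N(d1) = 0.0000495232
Delta = exp(-qT) * N(d1) = 1.0000000000 * 0.0000495232 = 0.000050


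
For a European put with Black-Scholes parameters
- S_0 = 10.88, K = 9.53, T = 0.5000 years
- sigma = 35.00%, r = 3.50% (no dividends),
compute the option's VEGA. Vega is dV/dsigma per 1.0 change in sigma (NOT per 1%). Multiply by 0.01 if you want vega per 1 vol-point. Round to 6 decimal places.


Answer: Vega = 2.351701

Derivation:
d1 = 0.7297605582; d2 = 0.4822731847
phi(d1) = 0.3056808273; exp(-qT) = 1.0000000000; exp(-rT) = 0.9826522357
Vega = S * exp(-qT) * phi(d1) * sqrt(T) = 10.8800 * 1.0000000000 * 0.3056808273 * 0.7071067812 = 2.351701


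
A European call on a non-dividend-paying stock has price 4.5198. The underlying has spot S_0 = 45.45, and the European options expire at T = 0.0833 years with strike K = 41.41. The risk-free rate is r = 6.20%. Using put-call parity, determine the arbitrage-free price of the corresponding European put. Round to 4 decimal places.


Put-call parity: C - P = S_0 * exp(-qT) - K * exp(-rT).
S_0 * exp(-qT) = 45.4500 * 1.00000000 = 45.45000000
K * exp(-rT) = 41.4100 * 0.99484871 = 41.19668523
P = C - S*exp(-qT) + K*exp(-rT)
P = 4.5198 - 45.45000000 + 41.19668523 = 0.2665

Answer: Put price = 0.2665


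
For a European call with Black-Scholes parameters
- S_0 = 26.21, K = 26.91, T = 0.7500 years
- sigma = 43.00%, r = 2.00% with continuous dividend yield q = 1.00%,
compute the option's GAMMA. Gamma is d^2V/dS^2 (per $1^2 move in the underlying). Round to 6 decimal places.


d1 = 0.1355579564; d2 = -0.2368329672
phi(d1) = 0.3952935945; exp(-qT) = 0.9925280548; exp(-rT) = 0.9851119396
Gamma = exp(-qT) * phi(d1) / (S * sigma * sqrt(T)) = 0.9925280548 * 0.3952935945 / (26.2100 * 0.4300 * 0.8660254038) = 0.040197

Answer: Gamma = 0.040197


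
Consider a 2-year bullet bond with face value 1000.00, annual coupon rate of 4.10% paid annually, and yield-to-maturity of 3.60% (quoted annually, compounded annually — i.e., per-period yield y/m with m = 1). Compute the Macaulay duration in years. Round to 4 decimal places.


Answer: Macaulay duration = 1.9608 years

Derivation:
Coupon per period c = face * coupon_rate / m = 41.000000
Periods per year m = 1; per-period yield y/m = 0.036000
Number of cashflows N = 2
Cashflows (t years, CF_t, discount factor 1/(1+y/m)^(m*t), PV):
  t = 1.0000: CF_t = 41.000000, DF = 0.965251, PV = 39.575290
  t = 2.0000: CF_t = 1041.000000, DF = 0.931709, PV = 969.909512
Price P = sum_t PV_t = 1009.484802
Macaulay numerator sum_t t * PV_t:
  t * PV_t at t = 1.0000: 39.575290
  t * PV_t at t = 2.0000: 1939.819025
Macaulay duration D = (sum_t t * PV_t) / P = 1979.394314 / 1009.484802 = 1.960797


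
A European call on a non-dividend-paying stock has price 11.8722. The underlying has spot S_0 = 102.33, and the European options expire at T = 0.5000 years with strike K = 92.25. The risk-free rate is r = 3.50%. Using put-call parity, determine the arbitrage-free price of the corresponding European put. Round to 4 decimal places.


Put-call parity: C - P = S_0 * exp(-qT) - K * exp(-rT).
S_0 * exp(-qT) = 102.3300 * 1.00000000 = 102.33000000
K * exp(-rT) = 92.2500 * 0.98265224 = 90.64966874
P = C - S*exp(-qT) + K*exp(-rT)
P = 11.8722 - 102.33000000 + 90.64966874 = 0.1919

Answer: Put price = 0.1919


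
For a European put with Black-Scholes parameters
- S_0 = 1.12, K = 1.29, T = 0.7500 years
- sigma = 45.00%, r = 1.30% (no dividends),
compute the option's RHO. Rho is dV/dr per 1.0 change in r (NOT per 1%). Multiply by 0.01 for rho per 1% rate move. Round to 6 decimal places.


Answer: Rho = -0.673354

Derivation:
d1 = -0.1427364674; d2 = -0.5324478991
phi(d1) = 0.3948989448; exp(-qT) = 1.0000000000; exp(-rT) = 0.9902973771
N(-d2) = 0.7027920911
Rho = -K*T*exp(-rT)*N(-d2) = -1.2900 * 0.7500 * 0.9902973771 * 0.7027920911 = -0.673354


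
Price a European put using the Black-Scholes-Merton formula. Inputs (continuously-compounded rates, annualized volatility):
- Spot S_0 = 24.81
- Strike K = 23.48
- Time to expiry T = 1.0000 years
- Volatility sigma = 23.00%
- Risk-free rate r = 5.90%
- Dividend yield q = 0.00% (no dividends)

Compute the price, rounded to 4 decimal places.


d1 = (ln(S/K) + (r - q + 0.5*sigma^2) * T) / (sigma * sqrt(T)) = 0.61107740
d2 = d1 - sigma * sqrt(T) = 0.38107740
exp(-rT) = 0.94270677; exp(-qT) = 1.00000000
P = K * exp(-rT) * N(-d2) - S_0 * exp(-qT) * N(-d1)
N(-d1) = 0.27057417; N(-d2) = 0.35157291
P = 23.4800 * 0.94270677 * 0.35157291 - 24.8100 * 1.00000000 * 0.27057417 = 1.0690

Answer: Price = 1.0690


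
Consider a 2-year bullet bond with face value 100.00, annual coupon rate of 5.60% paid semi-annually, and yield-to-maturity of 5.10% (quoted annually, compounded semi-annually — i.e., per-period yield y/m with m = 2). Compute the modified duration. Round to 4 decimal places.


Answer: Modified duration = 1.8724

Derivation:
Coupon per period c = face * coupon_rate / m = 2.800000
Periods per year m = 2; per-period yield y/m = 0.025500
Number of cashflows N = 4
Cashflows (t years, CF_t, discount factor 1/(1+y/m)^(m*t), PV):
  t = 0.5000: CF_t = 2.800000, DF = 0.975134, PV = 2.730375
  t = 1.0000: CF_t = 2.800000, DF = 0.950886, PV = 2.662482
  t = 1.5000: CF_t = 2.800000, DF = 0.927242, PV = 2.596277
  t = 2.0000: CF_t = 102.800000, DF = 0.904185, PV = 92.950227
Price P = sum_t PV_t = 100.939362
First compute Macaulay numerator sum_t t * PV_t:
  t * PV_t at t = 0.5000: 1.365188
  t * PV_t at t = 1.0000: 2.662482
  t * PV_t at t = 1.5000: 3.894416
  t * PV_t at t = 2.0000: 185.900454
Macaulay duration D = 193.822540 / 100.939362 = 1.920188
Modified duration = D / (1 + y/m) = 1.920188 / (1 + 0.025500) = 1.872441


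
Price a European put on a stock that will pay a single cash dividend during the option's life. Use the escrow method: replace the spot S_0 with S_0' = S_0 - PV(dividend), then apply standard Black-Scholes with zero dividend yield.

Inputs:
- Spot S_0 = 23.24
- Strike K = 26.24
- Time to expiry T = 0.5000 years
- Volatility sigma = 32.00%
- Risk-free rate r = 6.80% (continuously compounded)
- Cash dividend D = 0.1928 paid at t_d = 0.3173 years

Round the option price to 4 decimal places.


PV(D) = D * exp(-r * t_d) = 0.1928 * 0.97865471 = 0.18868463
S_0' = S_0 - PV(D) = 23.2400 - 0.18868463 = 23.05131537
d1 = (ln(S_0'/K) + (r + sigma^2/2)*T) / (sigma*sqrt(T)) = -0.30919185
d2 = d1 - sigma*sqrt(T) = -0.53546602
exp(-rT) = 0.96657150
N(-d1) = 0.62141221; N(-d2) = 0.70383618
P = K * exp(-rT) * N(-d2) - S_0' * N(-d1) = 26.2400 * 0.96657150 * 0.70383618 - 23.05131537 * 0.62141221 = 3.5269

Answer: Price = 3.5269


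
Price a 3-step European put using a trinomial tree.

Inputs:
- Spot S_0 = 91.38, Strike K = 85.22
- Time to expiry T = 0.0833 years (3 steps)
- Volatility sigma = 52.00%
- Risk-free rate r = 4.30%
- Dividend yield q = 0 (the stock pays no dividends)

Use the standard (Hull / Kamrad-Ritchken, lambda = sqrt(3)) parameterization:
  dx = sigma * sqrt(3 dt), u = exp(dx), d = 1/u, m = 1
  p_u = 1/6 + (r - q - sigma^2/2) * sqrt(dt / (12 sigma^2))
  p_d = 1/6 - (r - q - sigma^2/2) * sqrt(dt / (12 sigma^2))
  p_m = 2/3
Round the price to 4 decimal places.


Answer: Price = V(0,0) = 2.8428

Derivation:
dt = T/N = 0.027767; dx = sigma*sqrt(3*dt) = 0.150081
u = exp(dx) = 1.161928; d = 1/u = 0.860638
p_u = 0.158138, p_m = 0.666667, p_d = 0.175196
Discount per step: exp(-r*dt) = 0.998807
Stock lattice S(k, j) with j the centered position index:
  k=0: S(0,+0) = 91.3800
  k=1: S(1,-1) = 78.6451; S(1,+0) = 91.3800; S(1,+1) = 106.1770
  k=2: S(2,-2) = 67.6850; S(2,-1) = 78.6451; S(2,+0) = 91.3800; S(2,+1) = 106.1770; S(2,+2) = 123.3701
  k=3: S(3,-3) = 58.2523; S(3,-2) = 67.6850; S(3,-1) = 78.6451; S(3,+0) = 91.3800; S(3,+1) = 106.1770; S(3,+2) = 123.3701; S(3,+3) = 143.3472
Terminal payoffs V(N, j) = max(K - S_T, 0):
  V(3,-3) = 26.967704; V(3,-2) = 17.535003; V(3,-1) = 6.574879; V(3,+0) = 0.000000; V(3,+1) = 0.000000; V(3,+2) = 0.000000; V(3,+3) = 0.000000
Backward induction: V(k, j) = exp(-r*dt) * [p_u * V(k+1, j+1) + p_m * V(k+1, j) + p_d * V(k+1, j-1)]
  V(2,-2) = exp(-r*dt) * [p_u*6.574879 + p_m*17.535003 + p_d*26.967704] = 17.433536
  V(2,-1) = exp(-r*dt) * [p_u*0.000000 + p_m*6.574879 + p_d*17.535003] = 7.446413
  V(2,+0) = exp(-r*dt) * [p_u*0.000000 + p_m*0.000000 + p_d*6.574879] = 1.150516
  V(2,+1) = exp(-r*dt) * [p_u*0.000000 + p_m*0.000000 + p_d*0.000000] = 0.000000
  V(2,+2) = exp(-r*dt) * [p_u*0.000000 + p_m*0.000000 + p_d*0.000000] = 0.000000
  V(1,-1) = exp(-r*dt) * [p_u*1.150516 + p_m*7.446413 + p_d*17.433536] = 8.190710
  V(1,+0) = exp(-r*dt) * [p_u*0.000000 + p_m*1.150516 + p_d*7.446413] = 2.069118
  V(1,+1) = exp(-r*dt) * [p_u*0.000000 + p_m*0.000000 + p_d*1.150516] = 0.201325
  V(0,+0) = exp(-r*dt) * [p_u*0.201325 + p_m*2.069118 + p_d*8.190710] = 2.842830


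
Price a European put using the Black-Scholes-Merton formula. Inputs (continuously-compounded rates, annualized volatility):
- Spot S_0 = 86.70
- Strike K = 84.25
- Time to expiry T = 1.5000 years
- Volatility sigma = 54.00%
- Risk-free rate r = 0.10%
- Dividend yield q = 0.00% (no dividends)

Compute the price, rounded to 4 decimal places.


d1 = (ln(S/K) + (r - q + 0.5*sigma^2) * T) / (sigma * sqrt(T)) = 0.37629200
d2 = d1 - sigma * sqrt(T) = -0.28507023
exp(-rT) = 0.99850112; exp(-qT) = 1.00000000
P = K * exp(-rT) * N(-d2) - S_0 * exp(-qT) * N(-d1)
N(-d1) = 0.35334991; N(-d2) = 0.61220483
P = 84.2500 * 0.99850112 * 0.61220483 - 86.7000 * 1.00000000 * 0.35334991 = 20.8655

Answer: Price = 20.8655


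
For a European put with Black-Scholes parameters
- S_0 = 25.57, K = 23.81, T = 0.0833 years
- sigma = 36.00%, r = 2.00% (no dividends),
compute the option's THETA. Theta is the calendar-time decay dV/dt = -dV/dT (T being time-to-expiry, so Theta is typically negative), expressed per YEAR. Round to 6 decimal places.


d1 = 0.7543432402; d2 = 0.6504409784
phi(d1) = 0.3001552629; exp(-qT) = 1.0000000000; exp(-rT) = 0.9983353870
Theta = -S*exp(-qT)*phi(d1)*sigma/(2*sqrt(T)) + r*K*exp(-rT)*N(-d2) - q*S*exp(-qT)*N(-d1)
N(-d1) = 0.2253215722; N(-d2) = 0.2577037074; sqrt(T) = 0.2886173938
Term 1 = -25.5700 * 1.0000000000 * 0.3001552629 * 0.3600 / (2 * 0.2886173938) = -4.7865951349
Term 2 = 0.0200 * 23.8100 * 0.9983353870 * 0.2577037074 = 0.1225142266
Term 3 = 0 (no dividend yield, q = 0)
Theta = -4.7865951349 + (0.1225142266) + (0.0000000000) = -4.664081

Answer: Theta = -4.664081


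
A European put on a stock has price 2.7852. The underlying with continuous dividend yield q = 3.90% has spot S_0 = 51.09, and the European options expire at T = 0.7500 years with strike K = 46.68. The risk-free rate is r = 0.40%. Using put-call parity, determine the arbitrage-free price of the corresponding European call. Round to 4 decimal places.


Put-call parity: C - P = S_0 * exp(-qT) - K * exp(-rT).
S_0 * exp(-qT) = 51.0900 * 0.97117364 = 49.61726130
K * exp(-rT) = 46.6800 * 0.99700450 = 46.54016985
C = P + S*exp(-qT) - K*exp(-rT)
C = 2.7852 + 49.61726130 - 46.54016985 = 5.8623

Answer: Call price = 5.8623


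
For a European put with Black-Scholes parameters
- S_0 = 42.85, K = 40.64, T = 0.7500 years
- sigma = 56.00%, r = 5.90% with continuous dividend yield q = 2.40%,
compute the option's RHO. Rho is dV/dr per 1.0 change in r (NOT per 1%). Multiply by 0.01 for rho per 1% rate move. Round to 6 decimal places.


Answer: Rho = -15.500431

Derivation:
d1 = 0.4058006203; d2 = -0.0791736059
phi(d1) = 0.3674104715; exp(-qT) = 0.9821610324; exp(-rT) = 0.9567147489
N(-d2) = 0.5315527309
Rho = -K*T*exp(-rT)*N(-d2) = -40.6400 * 0.7500 * 0.9567147489 * 0.5315527309 = -15.500431


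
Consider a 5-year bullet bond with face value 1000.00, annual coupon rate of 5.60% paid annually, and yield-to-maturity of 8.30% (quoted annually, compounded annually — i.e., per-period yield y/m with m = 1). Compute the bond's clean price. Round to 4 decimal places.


Answer: Price = 893.0439

Derivation:
Coupon per period c = face * coupon_rate / m = 56.000000
Periods per year m = 1; per-period yield y/m = 0.083000
Number of cashflows N = 5
Cashflows (t years, CF_t, discount factor 1/(1+y/m)^(m*t), PV):
  t = 1.0000: CF_t = 56.000000, DF = 0.923361, PV = 51.708218
  t = 2.0000: CF_t = 56.000000, DF = 0.852596, PV = 47.745354
  t = 3.0000: CF_t = 56.000000, DF = 0.787254, PV = 44.086199
  t = 4.0000: CF_t = 56.000000, DF = 0.726919, PV = 40.707478
  t = 5.0000: CF_t = 1056.000000, DF = 0.671209, PV = 708.796615
Price P = sum_t PV_t = 893.043864


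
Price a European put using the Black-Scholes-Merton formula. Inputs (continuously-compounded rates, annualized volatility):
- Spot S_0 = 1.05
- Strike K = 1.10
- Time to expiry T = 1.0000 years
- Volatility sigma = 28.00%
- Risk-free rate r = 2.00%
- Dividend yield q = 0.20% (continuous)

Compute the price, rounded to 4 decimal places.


d1 = (ln(S/K) + (r - q + 0.5*sigma^2) * T) / (sigma * sqrt(T)) = 0.03814280
d2 = d1 - sigma * sqrt(T) = -0.24185720
exp(-rT) = 0.98019867; exp(-qT) = 0.99800200
P = K * exp(-rT) * N(-d2) - S_0 * exp(-qT) * N(-d1)
N(-d1) = 0.48478691; N(-d2) = 0.59555459
P = 1.1000 * 0.98019867 * 0.59555459 - 1.0500 * 0.99800200 * 0.48478691 = 0.1341

Answer: Price = 0.1341


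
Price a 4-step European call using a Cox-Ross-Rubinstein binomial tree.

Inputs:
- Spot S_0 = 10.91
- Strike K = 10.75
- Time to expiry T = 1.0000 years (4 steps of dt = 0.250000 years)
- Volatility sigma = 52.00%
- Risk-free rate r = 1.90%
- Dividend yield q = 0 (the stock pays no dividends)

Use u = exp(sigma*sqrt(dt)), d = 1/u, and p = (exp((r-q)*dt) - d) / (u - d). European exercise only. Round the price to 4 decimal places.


Answer: Price = V(0,0) = 2.2822

Derivation:
dt = T/N = 0.250000
u = exp(sigma*sqrt(dt)) = 1.296930; d = 1/u = 0.771052
p = (exp((r-q)*dt) - d) / (u - d) = 0.444418
Discount per step: exp(-r*dt) = 0.995261
Stock lattice S(k, i) with i counting down-moves:
  k=0: S(0,0) = 10.9100
  k=1: S(1,0) = 14.1495; S(1,1) = 8.4122
  k=2: S(2,0) = 18.3509; S(2,1) = 10.9100; S(2,2) = 6.4862
  k=3: S(3,0) = 23.7999; S(3,1) = 14.1495; S(3,2) = 8.4122; S(3,3) = 5.0012
  k=4: S(4,0) = 30.8668; S(4,1) = 18.3509; S(4,2) = 10.9100; S(4,3) = 6.4862; S(4,4) = 3.8562
Terminal payoffs V(N, i) = max(S_T - K, 0):
  V(4,0) = 20.116758; V(4,1) = 7.600922; V(4,2) = 0.160000; V(4,3) = 0.000000; V(4,4) = 0.000000
Backward induction: V(k, i) = exp(-r*dt) * [p * V(k+1, i) + (1-p) * V(k+1, i+1)].
  V(3,0) = exp(-r*dt) * [p*20.116758 + (1-p)*7.600922] = 13.100804
  V(3,1) = exp(-r*dt) * [p*7.600922 + (1-p)*0.160000] = 3.450449
  V(3,2) = exp(-r*dt) * [p*0.160000 + (1-p)*0.000000] = 0.070770
  V(3,3) = exp(-r*dt) * [p*0.000000 + (1-p)*0.000000] = 0.000000
  V(2,0) = exp(-r*dt) * [p*13.100804 + (1-p)*3.450449] = 7.702563
  V(2,1) = exp(-r*dt) * [p*3.450449 + (1-p)*0.070770] = 1.565306
  V(2,2) = exp(-r*dt) * [p*0.070770 + (1-p)*0.000000] = 0.031302
  V(1,0) = exp(-r*dt) * [p*7.702563 + (1-p)*1.565306] = 4.272469
  V(1,1) = exp(-r*dt) * [p*1.565306 + (1-p)*0.031302] = 0.709662
  V(0,0) = exp(-r*dt) * [p*4.272469 + (1-p)*0.709662] = 2.282170
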